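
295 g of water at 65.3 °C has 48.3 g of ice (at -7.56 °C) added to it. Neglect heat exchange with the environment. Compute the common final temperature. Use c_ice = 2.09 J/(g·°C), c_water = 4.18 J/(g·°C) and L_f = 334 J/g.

T_f ≈ 44.3 °C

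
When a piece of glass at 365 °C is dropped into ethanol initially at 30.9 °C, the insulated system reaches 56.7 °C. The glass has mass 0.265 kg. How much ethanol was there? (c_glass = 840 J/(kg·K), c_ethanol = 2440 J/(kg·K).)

Heat lost by the glass = heat gained by the ethanol:
0.265×840×(365 − 56.7) = m×2440×(56.7 − 30.9)
62952 m = 68628  ⇒  m ≈ 1.09 kg

m ≈ 1.09 kg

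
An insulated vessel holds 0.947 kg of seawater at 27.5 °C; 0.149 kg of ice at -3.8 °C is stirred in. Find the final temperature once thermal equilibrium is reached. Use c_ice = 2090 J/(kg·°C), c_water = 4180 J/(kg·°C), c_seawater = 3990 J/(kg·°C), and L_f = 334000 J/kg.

T_f ≈ 12.0 °C

Energy balance with sensible and latent terms:
warm ice to 0 °C: 0.149×2090×(0 − (-3.8)) = 1183.4
  melt ice: 0.149×334000 = 49766
  meltwater 0→T: 0.149×4180×T = 622.82 T
  seawater cools: 0.947×3990×(T − 27.5) = 3778.5(T − 27.5)
4401.3 T = 103910 − 50949 = 52960
T ≈ 12.03 °C (positive, so assuming full melt was valid).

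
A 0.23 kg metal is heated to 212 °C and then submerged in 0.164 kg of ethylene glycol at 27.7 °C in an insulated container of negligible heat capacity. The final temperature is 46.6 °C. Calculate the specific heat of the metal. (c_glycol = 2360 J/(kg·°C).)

Heat lost by the metal = heat gained by the glycol:
0.23·c·(212 − 46.6) = 0.164·2360·(46.6 − 27.7)
38.04 c = 7315.1  ⇒  c ≈ 192.3 J/(kg·°C)

c ≈ 192 J/(kg·°C)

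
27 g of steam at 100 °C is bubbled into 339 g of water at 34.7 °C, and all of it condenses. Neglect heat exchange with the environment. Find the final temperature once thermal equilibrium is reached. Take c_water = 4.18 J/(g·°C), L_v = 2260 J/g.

T_f ≈ 79.4 °C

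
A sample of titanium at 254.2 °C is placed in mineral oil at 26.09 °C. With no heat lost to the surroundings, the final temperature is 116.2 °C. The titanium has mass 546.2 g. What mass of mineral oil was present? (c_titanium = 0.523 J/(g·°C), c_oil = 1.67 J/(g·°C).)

|Q_titanium| = |Q_oil|:
546.2×0.523×(254.2 − 116.2) = m×1.67×(116.2 − 26.09)
150.48 m = 39421  ⇒  m ≈ 262 g

m ≈ 262 g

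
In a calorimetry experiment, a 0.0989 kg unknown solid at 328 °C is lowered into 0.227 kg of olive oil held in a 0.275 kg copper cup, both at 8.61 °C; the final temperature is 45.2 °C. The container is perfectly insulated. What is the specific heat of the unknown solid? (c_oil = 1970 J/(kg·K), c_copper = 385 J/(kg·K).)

c ≈ 724 J/(kg·K)

Taking heat into each body as positive, Σ m c ΔT = 0:
0.0989×c×(45.2 − 328) + 0.227×1970×(45.2 − 8.61) + 0.275×385×(45.2 − 8.61) = 0
-27.97 c = -20237
c = -20237/-27.97 ≈ 723.5 J/(kg·K)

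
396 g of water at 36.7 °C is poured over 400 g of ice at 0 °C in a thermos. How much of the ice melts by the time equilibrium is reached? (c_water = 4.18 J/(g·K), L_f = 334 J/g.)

Cooling the water to 0 °C releases 396·4.18·36.7 = 60749 J.
To melt every bit of ice: 400·334 = 133600 J.
Since 60749 < 133600 J, not all the ice melts; equilibrium is at 0 °C.
Mass melted = 60749/334 ≈ 181.9 g.

m_melted ≈ 182 g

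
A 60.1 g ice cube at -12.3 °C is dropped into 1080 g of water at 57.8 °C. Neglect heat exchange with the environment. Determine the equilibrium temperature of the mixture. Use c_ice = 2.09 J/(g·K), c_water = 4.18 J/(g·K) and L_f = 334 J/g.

T_f ≈ 50.2 °C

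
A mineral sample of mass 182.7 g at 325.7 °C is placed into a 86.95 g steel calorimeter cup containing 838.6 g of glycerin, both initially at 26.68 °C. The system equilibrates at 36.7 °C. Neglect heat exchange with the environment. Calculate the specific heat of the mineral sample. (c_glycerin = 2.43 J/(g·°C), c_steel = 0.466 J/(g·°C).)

Taking heat into each body as positive, Σ m c ΔT = 0:
182.7×c×(36.7 − 325.7) + 838.6×2.43×(36.7 − 26.68) + 86.95×0.466×(36.7 − 26.68) = 0
-52800 c = -20825
c = -20825/-52800 ≈ 0.3944 J/(g·°C)

c ≈ 0.394 J/(g·°C)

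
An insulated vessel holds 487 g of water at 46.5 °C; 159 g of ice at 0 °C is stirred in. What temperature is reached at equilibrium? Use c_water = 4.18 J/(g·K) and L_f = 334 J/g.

T_f ≈ 15.4 °C

Net heat exchanged in the isolated system is zero:
melt ice: 159×334 = 53106
  warm the meltwater: 664.62 T
  water cools: 487×4.18×(T − 46.5) = 2035.7(T − 46.5)
2700.3 T = 94658 − 53106 = 41552
T ≈ 15.39 °C — above 0 °C, consistent with complete melting.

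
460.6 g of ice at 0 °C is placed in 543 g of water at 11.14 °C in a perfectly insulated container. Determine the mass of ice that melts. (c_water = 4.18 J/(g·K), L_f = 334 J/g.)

m_melted ≈ 75.7 g

Water can give up m c ΔT = 543×4.18×11.14 = 25285 J before reaching 0 °C.
Melting all 460.6 g of ice would need 460.6×334 = 153840 J.
25285 J < 153840 J, so only part of the ice melts and the system sits at 0 °C.
m_melt = 25285 / L_f = 75.7 g.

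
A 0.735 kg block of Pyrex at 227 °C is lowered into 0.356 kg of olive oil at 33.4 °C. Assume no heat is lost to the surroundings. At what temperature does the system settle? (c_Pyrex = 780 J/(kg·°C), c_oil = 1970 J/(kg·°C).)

T_f ≈ 120.5 °C

T_f = Σ m_i c_i T_i / Σ m_i c_i:
T_f = (573.3·227 + 701.32·33.4) / (573.3 + 701.32)
    = 153563 / 1274.6 ≈ 120.48 °C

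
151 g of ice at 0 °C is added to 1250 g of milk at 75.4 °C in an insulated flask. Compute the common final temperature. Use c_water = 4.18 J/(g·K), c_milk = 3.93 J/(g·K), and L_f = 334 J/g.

Energy conservation, ΣQ = 0:
latent heat to melt: 151×334 = 50434; meltwater 0→T: 151×4.18×T = 631.18 T; milk cools: 1250×3.93×(T − 75.4) = 4912.5(T − 75.4)
5543.7 T = 370402 − 50434 = 319968
T ≈ 57.72 °C — above 0 °C, consistent with complete melting.

T_f ≈ 57.7 °C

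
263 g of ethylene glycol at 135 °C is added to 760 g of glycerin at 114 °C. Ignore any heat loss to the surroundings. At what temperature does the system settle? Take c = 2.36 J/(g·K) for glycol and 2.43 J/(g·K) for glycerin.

Heat gained plus heat lost sum to zero:
263×2.36×(T − 135) + 760×2.43×(T − 114) = 0
2467.5 T = 294327
T ≈ 119.28 °C

T_f ≈ 119.3 °C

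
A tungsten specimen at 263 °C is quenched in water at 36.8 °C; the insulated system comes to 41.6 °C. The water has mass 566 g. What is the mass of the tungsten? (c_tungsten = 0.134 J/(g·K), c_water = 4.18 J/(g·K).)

Net heat exchanged in the isolated system is zero:
m×0.134×(41.6 − 263) + 566×4.18×(41.6 − 36.8) = 0
-29.67 m = -11356
m = -11356/-29.67 ≈ 382.8 g

m ≈ 383 g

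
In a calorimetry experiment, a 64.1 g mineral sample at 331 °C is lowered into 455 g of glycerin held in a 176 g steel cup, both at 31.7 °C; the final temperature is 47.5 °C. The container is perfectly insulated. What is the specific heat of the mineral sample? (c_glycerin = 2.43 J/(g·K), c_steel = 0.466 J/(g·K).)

c ≈ 1.03 J/(g·K)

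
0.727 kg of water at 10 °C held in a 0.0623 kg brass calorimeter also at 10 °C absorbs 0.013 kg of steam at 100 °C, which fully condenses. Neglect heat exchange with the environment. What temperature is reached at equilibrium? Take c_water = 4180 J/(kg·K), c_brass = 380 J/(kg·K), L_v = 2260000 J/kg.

T_f ≈ 21.0 °C

Net heat exchanged in the isolated system is zero:
steam→water at 100 °C releases m L_v = 0.013·2260000 = 29380; condensate cools 100→T: 0.013·4180·(T − 100) = 54.34(T − 100); original water: 3038.9(T − 10); brass cup: 0.0623·380·(T − 10) = 23.67(T − 10)
3116.9 T = 29380 + 5434 + 30625 = 65439
T ≈ 21.00 °C — below 100 °C, confirming all the steam condensed.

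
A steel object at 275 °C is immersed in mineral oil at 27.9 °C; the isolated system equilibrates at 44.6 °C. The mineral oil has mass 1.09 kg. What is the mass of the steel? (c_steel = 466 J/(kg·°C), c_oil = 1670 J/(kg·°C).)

Heat gained plus heat lost sum to zero:
m·466·(44.6 − 275) + 1.09·1670·(44.6 − 27.9) = 0
-107366 m = -30399
m = -30399/-107366 ≈ 0.2831 kg

m ≈ 0.283 kg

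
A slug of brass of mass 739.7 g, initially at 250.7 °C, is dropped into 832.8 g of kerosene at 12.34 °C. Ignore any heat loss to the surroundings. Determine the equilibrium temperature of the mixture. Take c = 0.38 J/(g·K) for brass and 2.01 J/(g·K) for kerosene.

Setting the total heat transfer to zero:
739.7·0.38·(T − 250.7) + 832.8·2.01·(T − 12.34) = 0
281.09(T − 250.7) + 1673.9(T − 12.34) = 0
1955 T = 91125
T ≈ 46.61 °C

T_f ≈ 46.6 °C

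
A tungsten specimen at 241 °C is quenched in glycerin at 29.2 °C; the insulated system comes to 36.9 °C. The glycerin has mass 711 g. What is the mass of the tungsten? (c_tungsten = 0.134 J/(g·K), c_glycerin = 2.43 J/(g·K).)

Setting the total heat transfer to zero:
m·0.134·(36.9 − 241) + 711·2.43·(36.9 − 29.2) = 0
-27.35 m = -13304
m = -13304/-27.35 ≈ 486.4 g

m ≈ 486 g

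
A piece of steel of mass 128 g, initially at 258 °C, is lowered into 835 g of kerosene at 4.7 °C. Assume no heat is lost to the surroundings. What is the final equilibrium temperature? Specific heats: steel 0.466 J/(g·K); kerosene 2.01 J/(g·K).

T_f ≈ 13.4 °C

Taking heat into each body as positive, Σ m c ΔT = 0:
128*0.466*(T − 258) + 835*2.01*(T − 4.7) = 0
(59.65 + 1678.3) T = 59.65*258 + 1678.3*4.7
T = 23277 / 1738 = 13.4 °C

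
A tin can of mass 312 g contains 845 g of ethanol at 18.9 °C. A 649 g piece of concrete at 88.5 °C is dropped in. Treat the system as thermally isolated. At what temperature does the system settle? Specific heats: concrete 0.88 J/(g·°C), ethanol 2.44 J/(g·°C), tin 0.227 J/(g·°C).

T_f ≈ 33.6 °C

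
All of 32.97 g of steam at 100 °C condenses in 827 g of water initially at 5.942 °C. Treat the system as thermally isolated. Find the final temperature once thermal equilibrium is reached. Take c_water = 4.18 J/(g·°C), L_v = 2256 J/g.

T_f ≈ 30.2 °C

Energy balance with sensible and latent terms:
latent heat released on condensation: 32.97×2256 = 74380
  condensate cools 100→T: 32.97×4.18×(T − 100) = 137.81(T − 100)
  original water: 3456.9(T − 5.942)
3594.7 T = 74380 + 13781 + 20541 = 108702
T ≈ 30.24 °C (< 100 °C, so full condensation is consistent).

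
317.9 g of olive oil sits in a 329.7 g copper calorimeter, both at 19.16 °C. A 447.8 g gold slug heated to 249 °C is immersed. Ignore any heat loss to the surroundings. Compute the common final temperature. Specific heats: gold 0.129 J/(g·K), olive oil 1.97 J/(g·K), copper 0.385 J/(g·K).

T_f ≈ 35.5 °C

T_f = Σ m_i c_i T_i / Σ m_i c_i:
T_f = (57.77×249 + 626.26×19.16 + 126.93×19.16) / (57.77 + 626.26 + 126.93)
    = 28815 / 810.96 ≈ 35.53 °C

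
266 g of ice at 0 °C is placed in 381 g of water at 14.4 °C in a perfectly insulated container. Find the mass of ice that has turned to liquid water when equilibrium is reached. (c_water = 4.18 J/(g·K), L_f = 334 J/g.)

Cooling the water to 0 °C releases 381×4.18×14.4 = 22933 J.
Melting all 266 g of ice would need 266×334 = 88844 J.
22933 J < 88844 J, so only part of the ice melts and the system sits at 0 °C.
m_melt = 22933 / L_f = 68.66 g.

m_melted ≈ 68.7 g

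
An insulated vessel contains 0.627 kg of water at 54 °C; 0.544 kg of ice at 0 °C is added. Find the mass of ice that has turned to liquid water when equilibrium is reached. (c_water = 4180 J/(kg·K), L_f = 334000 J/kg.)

m_melted ≈ 0.424 kg

Heat available from the water dropping to 0 °C: 0.627×4180×54 = 141526 J.
Fully melting the ice requires m_ice L_f = 0.544×334000 = 181696 J.
That's not enough to melt it all — equilibrium is at 0 °C with ice remaining.
m_melt = 141526 / L_f = 0.4237 kg.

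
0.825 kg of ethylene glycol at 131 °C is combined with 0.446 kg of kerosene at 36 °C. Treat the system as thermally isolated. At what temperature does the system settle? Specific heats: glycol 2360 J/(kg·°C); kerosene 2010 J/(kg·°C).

Let T be the final temperature. ΣQ_i = 0:
0.825*2360*(T − 131) + 0.446*2010*(T − 36) = 0
1947(T − 131) + 896.46(T − 36) = 0
(1947 + 896.46) T = 1947*131 + 896.46*36
T = 287330 / 2843.5 = 101 °C

T_f ≈ 101.0 °C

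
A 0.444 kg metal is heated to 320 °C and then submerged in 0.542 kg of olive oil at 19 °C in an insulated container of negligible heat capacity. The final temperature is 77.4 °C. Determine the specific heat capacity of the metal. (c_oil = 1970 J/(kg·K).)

c ≈ 579 J/(kg·K)

Let T be the final temperature. ΣQ_i = 0:
0.444×c×(77.4 − 320) + 0.542×1970×(77.4 − 19) = 0
-107.71 c = -62356
c = -62356/-107.71 ≈ 578.9 J/(kg·K)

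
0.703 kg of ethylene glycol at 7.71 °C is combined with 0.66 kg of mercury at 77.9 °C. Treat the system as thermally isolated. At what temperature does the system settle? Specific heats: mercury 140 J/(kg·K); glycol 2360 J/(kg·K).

T_f ≈ 11.4 °C

T_f is the heat-capacity-weighted average of the initial temperatures:
T_f = (92.4*77.9 + 1659.1*7.71) / (92.4 + 1659.1)
    = 19989 / 1751.5 ≈ 11.41 °C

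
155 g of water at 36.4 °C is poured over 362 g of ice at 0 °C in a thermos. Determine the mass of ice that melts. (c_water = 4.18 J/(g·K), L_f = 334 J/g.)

m_melted ≈ 70.6 g

Water can give up m c ΔT = 155·4.18·36.4 = 23584 J before reaching 0 °C.
Fully melting the ice requires m_ice L_f = 362·334 = 120908 J.
23584 J < 120908 J, so only part of the ice melts and the system sits at 0 °C.
m_melt = 23584 / L_f = 70.61 g.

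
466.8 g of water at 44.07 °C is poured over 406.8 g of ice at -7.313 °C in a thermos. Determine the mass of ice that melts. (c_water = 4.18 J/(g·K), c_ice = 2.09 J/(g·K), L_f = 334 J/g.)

m_melted ≈ 239 g

Water can give up m c ΔT = 466.8×4.18×44.07 = 85990 J before reaching 0 °C.
Of that, 406.8×2.09×7.313 = 6217.6 J goes to bring the ice to 0 °C, leaving 79773 J.
Fully melting the ice requires m_ice L_f = 406.8×334 = 135871 J.
That's not enough to melt it all — equilibrium is at 0 °C with ice remaining.
m_melt = 79773 / L_f = 238.8 g.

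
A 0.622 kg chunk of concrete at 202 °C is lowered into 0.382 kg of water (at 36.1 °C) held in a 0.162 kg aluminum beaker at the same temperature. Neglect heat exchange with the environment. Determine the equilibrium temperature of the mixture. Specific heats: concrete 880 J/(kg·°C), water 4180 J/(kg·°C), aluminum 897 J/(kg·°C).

T_f ≈ 75.8 °C

Conservation of energy gives ΣQ = 0:
0.622*880*(T − 202) + 0.382*4180*(T − 36.1) + 0.162*897*(T − 36.1) = 0
547.36(T − 202) + 1596.8(T − 36.1) + 145.31(T − 36.1) = 0
(547.36 + 1596.8 + 145.31) T = 547.36*202 + 1596.8*36.1 + 145.31*36.1
T = 173456 / 2289.4 = 75.8 °C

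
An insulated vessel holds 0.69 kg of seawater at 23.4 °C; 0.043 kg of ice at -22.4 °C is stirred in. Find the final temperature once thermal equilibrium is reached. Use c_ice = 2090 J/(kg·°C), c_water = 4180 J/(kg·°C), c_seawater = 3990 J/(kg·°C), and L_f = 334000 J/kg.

T_f ≈ 16.4 °C

Energy conservation, ΣQ = 0:
warm ice to 0 °C: 0.043·2090·(0 − (-22.4)) = 2013.1
  latent heat to melt: 0.043·334000 = 14362
  warm the meltwater: 179.74 T
  seawater: 2753.1(T − 23.4)
2932.8 T = 64423 − 16375 = 48047
T ≈ 16.38 °C — above 0 °C, consistent with complete melting.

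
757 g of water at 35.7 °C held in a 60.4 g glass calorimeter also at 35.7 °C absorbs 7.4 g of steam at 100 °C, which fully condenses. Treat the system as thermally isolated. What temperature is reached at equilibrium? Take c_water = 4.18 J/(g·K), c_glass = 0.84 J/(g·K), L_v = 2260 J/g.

T_f ≈ 41.5 °C

Net heat exchanged in the isolated system is zero:
condense steam: −7.4·2260 = −16724; condensed water 100 °C→T: 30.93(T − 100); water warms: 757·4.18·(T − 35.7) = 3164.3(T − 35.7); glass cup: 60.4·0.84·(T − 35.7) = 50.74(T − 35.7)
3245.9 T = 16724 + 3093.2 + 114775 = 134593
T ≈ 41.47 °C, under the boiling point, so the assumption holds.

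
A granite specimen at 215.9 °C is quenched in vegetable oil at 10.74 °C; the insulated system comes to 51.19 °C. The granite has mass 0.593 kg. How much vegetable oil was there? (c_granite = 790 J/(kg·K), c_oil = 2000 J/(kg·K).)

m ≈ 0.954 kg

|Q_granite| = |Q_oil|:
0.593×790×(215.9 − 51.19) = m×2000×(51.19 − 10.74)
80900 m = 77162  ⇒  m ≈ 0.9538 kg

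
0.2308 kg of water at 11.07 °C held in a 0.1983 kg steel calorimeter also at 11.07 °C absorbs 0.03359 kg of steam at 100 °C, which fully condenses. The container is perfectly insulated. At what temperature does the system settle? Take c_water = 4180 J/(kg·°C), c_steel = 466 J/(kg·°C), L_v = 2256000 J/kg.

Net heat exchanged in the isolated system is zero:
latent heat released on condensation: 0.03359·2256000 = 75779
  condensed water 100 °C→T: 140.41(T − 100)
  water warms: 0.2308·4180·(T − 11.07) = 964.74(T − 11.07)
  steel cup: 0.1983·466·(T − 11.07) = 92.41(T − 11.07)
1197.6 T = 75779 + 14041 + 11703 = 101522
T ≈ 84.77 °C (< 100 °C, so full condensation is consistent).

T_f ≈ 84.8 °C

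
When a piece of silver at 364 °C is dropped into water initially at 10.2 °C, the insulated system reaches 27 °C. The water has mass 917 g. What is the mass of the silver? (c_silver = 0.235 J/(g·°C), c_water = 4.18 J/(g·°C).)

m ≈ 813 g

Setting the total heat transfer to zero:
m·0.235·(27 − 364) + 917·4.18·(27 − 10.2) = 0
-79.19 m = -64395
m = -64395/-79.19 ≈ 813.1 g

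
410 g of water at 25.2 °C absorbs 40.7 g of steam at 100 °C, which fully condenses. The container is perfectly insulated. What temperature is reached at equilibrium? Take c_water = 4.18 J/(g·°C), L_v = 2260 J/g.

Heat gained plus heat lost sum to zero:
steam→water at 100 °C releases m L_v = 40.7×2260 = 91982; condensed water 100 °C→T: 170.13(T − 100); water warms: 410×4.18×(T − 25.2) = 1713.8(T − 25.2)
1883.9 T = 91982 + 17013 + 43188 = 152182
T ≈ 80.78 °C (< 100 °C, so full condensation is consistent).

T_f ≈ 80.8 °C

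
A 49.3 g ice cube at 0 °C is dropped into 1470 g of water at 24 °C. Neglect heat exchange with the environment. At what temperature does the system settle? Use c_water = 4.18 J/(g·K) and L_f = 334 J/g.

T_f ≈ 20.6 °C

Sum of m c ΔT and latent-heat terms is zero:
latent heat to melt: 49.3·334 = 16466; warm the meltwater: 206.07 T; water: 6144.6(T − 24)
6350.7 T = 147470 − 16466 = 131004
T ≈ 20.63 °C. Since T > 0 °C, the all-ice-melts assumption holds.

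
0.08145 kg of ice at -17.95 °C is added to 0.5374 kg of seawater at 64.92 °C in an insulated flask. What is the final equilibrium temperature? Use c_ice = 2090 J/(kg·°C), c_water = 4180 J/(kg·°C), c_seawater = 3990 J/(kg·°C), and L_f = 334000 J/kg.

T_f ≈ 43.8 °C

Let T be the final temperature. ΣQ_i = 0:
warm ice to 0 °C: 0.08145·2090·(0 − (-17.95)) = 3055.6; melt ice: 0.08145·334000 = 27204; warm the meltwater: 340.46 T; seawater: 2144.2(T − 64.92)
2484.7 T = 139203 − 30260 = 108943
T ≈ 43.85 °C. Since T > 0 °C, the all-ice-melts assumption holds.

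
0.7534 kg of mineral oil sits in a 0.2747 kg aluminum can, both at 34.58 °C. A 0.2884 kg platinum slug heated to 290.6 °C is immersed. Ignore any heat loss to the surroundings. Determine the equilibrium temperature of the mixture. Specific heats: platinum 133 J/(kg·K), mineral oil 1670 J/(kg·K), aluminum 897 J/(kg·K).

T_f ≈ 40.9 °C

Conservation of energy gives ΣQ = 0:
0.2884·133·(T − 290.6) + 0.7534·1670·(T − 34.58) + 0.2747·897·(T − 34.58) = 0
1542.9 T = 63175
T = 63175 / 1542.9 = 40.9 °C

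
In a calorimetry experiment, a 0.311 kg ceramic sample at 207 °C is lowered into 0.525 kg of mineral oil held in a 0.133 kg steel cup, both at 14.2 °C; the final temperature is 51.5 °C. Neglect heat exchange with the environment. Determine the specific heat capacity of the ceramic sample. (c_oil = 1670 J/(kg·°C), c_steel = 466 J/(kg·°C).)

c ≈ 724 J/(kg·°C)

Setting the total heat transfer to zero:
0.311×c×(51.5 − 207) + 0.525×1670×(51.5 − 14.2) + 0.133×466×(51.5 − 14.2) = 0
-48.36 c = -35015
c = -35015/-48.36 ≈ 724 J/(kg·°C)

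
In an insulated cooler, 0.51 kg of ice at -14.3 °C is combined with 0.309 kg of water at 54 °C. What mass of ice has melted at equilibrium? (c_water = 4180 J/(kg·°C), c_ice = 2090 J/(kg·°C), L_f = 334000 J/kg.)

m_melted ≈ 0.163 kg

Water can give up m c ΔT = 0.309×4180×54 = 69747 J before reaching 0 °C.
Warming the ice to 0 °C takes 0.51×2090×14.3 = 15242 J, leaving 54505 J for melting.
Fully melting the ice requires m_ice L_f = 0.51×334000 = 170340 J.
Since 54505 < 170340 J, not all the ice melts; equilibrium is at 0 °C.
m_melted×334000 = 54505  ⇒  m_melted ≈ 0.1632 kg.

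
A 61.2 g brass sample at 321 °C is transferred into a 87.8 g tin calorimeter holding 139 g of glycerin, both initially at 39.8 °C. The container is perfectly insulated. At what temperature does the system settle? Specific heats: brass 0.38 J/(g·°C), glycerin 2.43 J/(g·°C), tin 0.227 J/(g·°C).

Heat gained plus heat lost sum to zero:
61.2×0.38×(T − 321) + 139×2.43×(T − 39.8) + 87.8×0.227×(T − 39.8) = 0
(23.26 + 337.77 + 19.93) T = 23.26×321 + 337.77×39.8 + 19.93×39.8
T ≈ 56.97 °C

T_f ≈ 57.0 °C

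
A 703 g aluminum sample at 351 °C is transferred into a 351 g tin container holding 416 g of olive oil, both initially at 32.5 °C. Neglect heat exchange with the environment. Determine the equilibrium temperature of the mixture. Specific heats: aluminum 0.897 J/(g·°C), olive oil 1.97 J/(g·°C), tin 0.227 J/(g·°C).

Net heat exchanged in the isolated system is zero:
703×0.897×(T − 351) + 416×1.97×(T − 32.5) + 351×0.227×(T − 32.5) = 0
(630.59 + 819.52 + 79.68) T = 630.59×351 + 819.52×32.5 + 79.68×32.5
T ≈ 163.79 °C

T_f ≈ 163.8 °C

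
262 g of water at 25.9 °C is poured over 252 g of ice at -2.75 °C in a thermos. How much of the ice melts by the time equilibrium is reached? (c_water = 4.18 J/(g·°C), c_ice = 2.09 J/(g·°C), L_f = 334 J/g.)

Water can give up m c ΔT = 262·4.18·25.9 = 28365 J before reaching 0 °C.
Warming the ice to 0 °C takes 252·2.09·2.75 = 1448.4 J, leaving 26916 J for melting.
To melt every bit of ice: 252·334 = 84168 J.
That's not enough to melt it all — equilibrium is at 0 °C with ice remaining.
Mass melted = 26916/334 ≈ 80.59 g.

m_melted ≈ 80.6 g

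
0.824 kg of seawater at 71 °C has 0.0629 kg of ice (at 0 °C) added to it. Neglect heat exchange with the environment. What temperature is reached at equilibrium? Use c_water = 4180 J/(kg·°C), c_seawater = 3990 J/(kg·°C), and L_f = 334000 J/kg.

T_f ≈ 59.8 °C

Sum of m c ΔT and latent-heat terms is zero:
latent heat to melt: 0.0629·334000 = 21009
  warm the meltwater: 262.92 T
  seawater: 3287.8(T − 71)
3550.7 T = 233431 − 21009 = 212422
T ≈ 59.83 °C — above 0 °C, consistent with complete melting.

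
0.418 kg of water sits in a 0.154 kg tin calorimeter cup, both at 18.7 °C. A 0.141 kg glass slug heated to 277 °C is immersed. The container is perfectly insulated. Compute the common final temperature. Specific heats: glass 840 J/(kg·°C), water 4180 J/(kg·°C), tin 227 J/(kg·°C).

Conservation of energy gives ΣQ = 0:
0.141·840·(T − 277) + 0.418·4180·(T − 18.7) + 0.154·227·(T − 18.7) = 0
1900.6 T = 66135
T ≈ 34.80 °C

T_f ≈ 34.8 °C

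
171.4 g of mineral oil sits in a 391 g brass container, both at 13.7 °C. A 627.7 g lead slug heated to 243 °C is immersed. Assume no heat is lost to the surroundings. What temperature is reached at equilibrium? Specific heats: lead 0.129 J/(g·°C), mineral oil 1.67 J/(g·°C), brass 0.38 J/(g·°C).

Conservation of energy gives ΣQ = 0:
627.7*0.129*(T − 243) + 171.4*1.67*(T − 13.7) + 391*0.38*(T − 13.7) = 0
80.97(T − 243) + 286.24(T − 13.7) + 148.58(T − 13.7) = 0
515.79 T = 25634
T = 25634/515.79 ≈ 49.70 °C

T_f ≈ 49.7 °C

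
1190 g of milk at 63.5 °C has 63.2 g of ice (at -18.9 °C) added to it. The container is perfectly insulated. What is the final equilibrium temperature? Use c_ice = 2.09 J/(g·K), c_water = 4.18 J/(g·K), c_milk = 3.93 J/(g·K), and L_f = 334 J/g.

T_f ≈ 55.3 °C

Let T be the final temperature. ΣQ_i = 0:
ice -18.9→0 °C: 63.2×2.09×18.9 = 2496.5; latent heat to melt: 63.2×334 = 21109; meltwater 0→T: 63.2×4.18×T = 264.18 T; milk: 4676.7(T − 63.5)
4940.9 T = 296970 − 23605 = 273365
T ≈ 55.33 °C. Since T > 0 °C, the all-ice-melts assumption holds.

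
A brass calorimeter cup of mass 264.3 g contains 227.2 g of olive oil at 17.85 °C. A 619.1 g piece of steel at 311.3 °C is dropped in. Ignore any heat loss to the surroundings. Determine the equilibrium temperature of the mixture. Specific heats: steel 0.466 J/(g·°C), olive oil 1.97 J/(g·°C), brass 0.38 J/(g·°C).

T_f ≈ 119.1 °C

Energy conservation, ΣQ = 0:
619.1*0.466*(T − 311.3) + 227.2*1.97*(T − 17.85) + 264.3*0.38*(T − 17.85) = 0
288.5(T − 311.3) + 447.58(T − 17.85) + 100.43(T − 17.85) = 0
(288.5 + 447.58 + 100.43) T = 288.5*311.3 + 447.58*17.85 + 100.43*17.85
T ≈ 119.06 °C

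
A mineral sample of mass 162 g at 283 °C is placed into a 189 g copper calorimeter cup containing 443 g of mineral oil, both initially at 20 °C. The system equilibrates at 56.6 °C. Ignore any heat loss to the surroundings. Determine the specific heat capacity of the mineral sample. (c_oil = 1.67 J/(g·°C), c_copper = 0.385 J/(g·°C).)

c ≈ 0.811 J/(g·°C)

Setting the total heat transfer to zero:
162·c·(56.6 − 283) + 443·1.67·(56.6 − 20) + 189·0.385·(56.6 − 20) = 0
-36677 c = -29740
c = -29740/-36677 ≈ 0.8109 J/(g·°C)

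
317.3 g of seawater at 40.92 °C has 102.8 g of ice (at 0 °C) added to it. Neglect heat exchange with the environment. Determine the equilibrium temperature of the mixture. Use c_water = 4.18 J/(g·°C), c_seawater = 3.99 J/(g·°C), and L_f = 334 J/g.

Heat gained plus heat lost sum to zero:
latent heat to melt: 102.8·334 = 34335; meltwater 0→T: 102.8·4.18·T = 429.7 T; seawater: 1266(T − 40.92)
1695.7 T = 51806 − 34335 = 17471
T ≈ 10.30 °C — above 0 °C, consistent with complete melting.

T_f ≈ 10.3 °C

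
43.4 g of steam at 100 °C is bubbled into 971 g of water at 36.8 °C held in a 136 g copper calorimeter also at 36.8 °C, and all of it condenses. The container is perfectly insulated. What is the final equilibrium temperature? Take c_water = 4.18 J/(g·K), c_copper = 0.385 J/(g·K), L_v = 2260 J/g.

T_f ≈ 62.3 °C

Setting the total heat transfer to zero:
latent heat released on condensation: 43.4·2260 = 98084; condensed water 100 °C→T: 181.41(T − 100); water warms: 971·4.18·(T − 36.8) = 4058.8(T − 36.8); copper cup: 136·0.385·(T − 36.8) = 52.36(T − 36.8)
4292.6 T = 98084 + 18141 + 151290 = 267515
T ≈ 62.32 °C — below 100 °C, confirming all the steam condensed.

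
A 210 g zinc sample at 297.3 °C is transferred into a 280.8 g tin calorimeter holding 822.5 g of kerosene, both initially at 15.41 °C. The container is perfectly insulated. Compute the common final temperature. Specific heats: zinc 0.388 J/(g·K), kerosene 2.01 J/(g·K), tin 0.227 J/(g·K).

T_f ≈ 28.2 °C

Energy conservation, ΣQ = 0:
210·0.388·(T − 297.3) + 822.5·2.01·(T − 15.41) + 280.8·0.227·(T − 15.41) = 0
81.48(T − 297.3) + 1653.2(T − 15.41) + 63.74(T − 15.41) = 0
1798.4 T = 50682
T = 50682/1798.4 ≈ 28.18 °C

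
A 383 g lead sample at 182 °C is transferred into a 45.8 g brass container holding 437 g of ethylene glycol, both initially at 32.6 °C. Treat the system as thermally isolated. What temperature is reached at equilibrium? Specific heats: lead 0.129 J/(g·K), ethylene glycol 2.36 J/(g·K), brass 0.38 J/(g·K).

Setting the total heat transfer to zero:
383*0.129*(T − 182) + 437*2.36*(T − 32.6) + 45.8*0.38*(T − 32.6) = 0
49.41(T − 182) + 1031.3(T − 32.6) + 17.4(T − 32.6) = 0
1098.1 T = 43180
T ≈ 39.32 °C

T_f ≈ 39.3 °C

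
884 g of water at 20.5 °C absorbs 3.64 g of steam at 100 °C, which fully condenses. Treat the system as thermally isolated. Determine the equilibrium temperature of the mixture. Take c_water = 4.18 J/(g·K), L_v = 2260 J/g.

T_f ≈ 23.0 °C

Sum of m c ΔT and latent-heat terms is zero:
latent heat released on condensation: 3.64×2260 = 8226.4; condensate cools 100→T: 3.64×4.18×(T − 100) = 15.22(T − 100); original water: 3695.1(T − 20.5)
3710.3 T = 8226.4 + 1521.5 + 75750 = 85498
T ≈ 23.04 °C (< 100 °C, so full condensation is consistent).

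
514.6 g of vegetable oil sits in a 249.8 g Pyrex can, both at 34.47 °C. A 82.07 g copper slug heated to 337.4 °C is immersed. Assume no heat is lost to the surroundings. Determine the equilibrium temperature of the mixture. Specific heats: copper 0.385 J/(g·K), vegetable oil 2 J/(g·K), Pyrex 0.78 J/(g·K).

T_f ≈ 42.1 °C

With ΣQ=0 the equilibrium temperature is the m·c-weighted mean:
T_f = (31.6×337.4 + 1029.2×34.47 + 194.84×34.47) / (31.6 + 1029.2 + 194.84)
    = 52854 / 1255.6 ≈ 42.09 °C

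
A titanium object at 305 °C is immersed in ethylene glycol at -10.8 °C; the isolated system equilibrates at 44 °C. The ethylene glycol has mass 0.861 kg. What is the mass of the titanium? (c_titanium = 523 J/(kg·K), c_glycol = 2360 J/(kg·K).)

m ≈ 0.816 kg

Heat gained plus heat lost sum to zero:
m·523·(44 − 305) + 0.861·2360·(44 − (-10.8)) = 0
-136503 m = -111351
m = -111351/-136503 ≈ 0.8157 kg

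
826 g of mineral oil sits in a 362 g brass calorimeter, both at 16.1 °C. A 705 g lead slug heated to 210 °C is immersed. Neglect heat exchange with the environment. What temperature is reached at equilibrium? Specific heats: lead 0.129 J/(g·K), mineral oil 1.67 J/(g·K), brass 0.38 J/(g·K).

T_f ≈ 27.1 °C

T_f = Σ m_i c_i T_i / Σ m_i c_i:
T_f = (90.95*210 + 1379.4*16.1 + 137.56*16.1) / (90.95 + 1379.4 + 137.56)
    = 43522 / 1607.9 ≈ 27.07 °C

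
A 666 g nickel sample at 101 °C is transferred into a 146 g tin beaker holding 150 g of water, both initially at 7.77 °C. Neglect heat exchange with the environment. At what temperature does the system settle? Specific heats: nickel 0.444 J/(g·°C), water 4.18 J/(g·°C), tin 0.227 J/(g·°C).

T_f ≈ 36.6 °C

Conservation of energy gives ΣQ = 0:
666×0.444×(T − 101) + 150×4.18×(T − 7.77) + 146×0.227×(T − 7.77) = 0
295.7(T − 101) + 627(T − 7.77) + 33.14(T − 7.77) = 0
(295.7 + 627 + 33.14) T = 295.7×101 + 627×7.77 + 33.14×7.77
T ≈ 36.61 °C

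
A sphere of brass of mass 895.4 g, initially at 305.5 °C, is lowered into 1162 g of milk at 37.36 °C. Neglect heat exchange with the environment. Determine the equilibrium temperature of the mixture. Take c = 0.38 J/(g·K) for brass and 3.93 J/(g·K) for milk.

Net heat exchanged in the isolated system is zero:
895.4×0.38×(T − 305.5) + 1162×3.93×(T − 37.36) = 0
340.25(T − 305.5) + 4566.7(T − 37.36) = 0
4906.9 T = 274557
T = 274557 / 4906.9 = 56 °C

T_f ≈ 56.0 °C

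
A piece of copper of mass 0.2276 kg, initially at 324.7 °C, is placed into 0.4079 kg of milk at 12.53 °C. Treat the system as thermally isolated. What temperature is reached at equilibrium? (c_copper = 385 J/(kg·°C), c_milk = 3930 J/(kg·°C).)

T_f ≈ 28.7 °C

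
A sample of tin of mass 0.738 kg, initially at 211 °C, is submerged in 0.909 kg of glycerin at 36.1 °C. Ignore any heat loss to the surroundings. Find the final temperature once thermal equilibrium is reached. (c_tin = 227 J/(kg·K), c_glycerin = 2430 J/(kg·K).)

T_f ≈ 48.4 °C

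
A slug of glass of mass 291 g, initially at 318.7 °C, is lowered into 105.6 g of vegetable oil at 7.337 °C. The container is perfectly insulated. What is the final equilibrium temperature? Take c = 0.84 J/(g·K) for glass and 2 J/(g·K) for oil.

T_f ≈ 174.4 °C

Set heat shed by the hot body equal to heat absorbed by the cold body:
291×0.84×(318.7 − T) = 105.6×2×(T − 7.337)
244.44(318.7 − T) = 211.2(T − 7.337)
455.64 T = 79453  ⇒  T ≈ 174.38 °C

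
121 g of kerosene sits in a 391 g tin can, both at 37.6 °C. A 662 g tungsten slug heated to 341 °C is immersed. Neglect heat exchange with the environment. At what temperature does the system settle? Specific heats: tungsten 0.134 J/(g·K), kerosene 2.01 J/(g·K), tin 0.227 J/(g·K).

T_f ≈ 101.6 °C

Setting the total heat transfer to zero:
662*0.134*(T − 341) + 121*2.01*(T − 37.6) + 391*0.227*(T − 37.6) = 0
(88.71 + 243.21 + 88.76) T = 88.71*341 + 243.21*37.6 + 88.76*37.6
T ≈ 101.58 °C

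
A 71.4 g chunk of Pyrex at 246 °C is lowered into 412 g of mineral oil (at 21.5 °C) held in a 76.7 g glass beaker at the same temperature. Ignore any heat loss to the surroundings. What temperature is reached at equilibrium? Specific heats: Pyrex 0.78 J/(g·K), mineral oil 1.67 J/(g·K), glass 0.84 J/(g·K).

T_f ≈ 37.0 °C

Net heat exchanged in the isolated system is zero:
71.4×0.78×(T − 246) + 412×1.67×(T − 21.5) + 76.7×0.84×(T − 21.5) = 0
(55.69 + 688.04 + 64.43) T = 55.69×246 + 688.04×21.5 + 64.43×21.5
T = 29878/808.16 ≈ 36.97 °C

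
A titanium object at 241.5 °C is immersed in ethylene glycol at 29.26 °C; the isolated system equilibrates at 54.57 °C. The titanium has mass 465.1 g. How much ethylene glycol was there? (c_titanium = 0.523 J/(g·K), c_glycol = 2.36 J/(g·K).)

|Q_titanium| = |Q_glycol|:
465.1×0.523×(241.5 − 54.57) = m×2.36×(54.57 − 29.26)
59.73 m = 45470  ⇒  m ≈ 761.2 g

m ≈ 761 g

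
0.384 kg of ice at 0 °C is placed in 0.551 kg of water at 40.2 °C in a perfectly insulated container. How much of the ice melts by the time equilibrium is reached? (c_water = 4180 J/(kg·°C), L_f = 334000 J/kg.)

m_melted ≈ 0.277 kg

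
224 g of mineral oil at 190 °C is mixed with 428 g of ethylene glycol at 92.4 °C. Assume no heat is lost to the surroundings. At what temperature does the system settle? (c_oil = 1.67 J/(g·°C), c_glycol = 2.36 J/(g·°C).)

Heat lost by the oil equals heat gained by the glycol:
224*1.67*(190 − T) = 428*2.36*(T − 92.4)
374.08(190 − T) = 1010.1(T − 92.4)
1384.2 T = 164407  ⇒  T ≈ 118.78 °C

T_f ≈ 118.8 °C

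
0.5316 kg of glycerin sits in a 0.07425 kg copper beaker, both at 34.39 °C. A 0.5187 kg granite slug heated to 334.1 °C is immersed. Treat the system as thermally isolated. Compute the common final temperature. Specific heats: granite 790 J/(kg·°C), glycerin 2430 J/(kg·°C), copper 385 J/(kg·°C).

T_f ≈ 105.4 °C

Heat gained plus heat lost sum to zero:
0.5187*790*(T − 334.1) + 0.5316*2430*(T − 34.39) + 0.07425*385*(T − 34.39) = 0
409.77(T − 334.1) + 1291.8(T − 34.39) + 28.59(T − 34.39) = 0
1730.1 T = 182313
T = 182313 / 1730.1 = 105 °C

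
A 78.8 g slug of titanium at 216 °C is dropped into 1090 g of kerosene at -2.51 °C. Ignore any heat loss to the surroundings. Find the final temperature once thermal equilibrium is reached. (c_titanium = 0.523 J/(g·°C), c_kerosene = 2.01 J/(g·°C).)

T_f ≈ 1.5 °C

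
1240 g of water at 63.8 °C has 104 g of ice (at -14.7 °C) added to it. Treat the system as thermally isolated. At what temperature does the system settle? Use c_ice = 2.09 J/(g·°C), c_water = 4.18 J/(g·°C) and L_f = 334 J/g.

T_f ≈ 52.1 °C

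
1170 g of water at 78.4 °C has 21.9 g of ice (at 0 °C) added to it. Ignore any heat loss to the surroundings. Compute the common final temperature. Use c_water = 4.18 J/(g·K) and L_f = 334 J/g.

T_f ≈ 75.5 °C

Let T be the final temperature. ΣQ_i = 0:
latent heat to melt: 21.9×334 = 7314.6; warm the meltwater: 91.54 T; water: 4890.6(T − 78.4)
4982.1 T = 383423 − 7314.6 = 376108
T ≈ 75.49 °C (positive, so assuming full melt was valid).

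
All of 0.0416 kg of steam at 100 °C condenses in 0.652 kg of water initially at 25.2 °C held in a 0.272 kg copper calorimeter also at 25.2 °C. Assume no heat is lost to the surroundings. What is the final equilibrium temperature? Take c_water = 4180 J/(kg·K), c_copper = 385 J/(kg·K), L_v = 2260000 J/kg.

Let T be the final temperature. ΣQ_i = 0:
steam→water at 100 °C releases m L_v = 0.0416·2260000 = 94016
  condensate cools 100→T: 0.0416·4180·(T − 100) = 173.89(T − 100)
  water warms: 0.652·4180·(T − 25.2) = 2725.4(T − 25.2)
  copper cup: 0.272·385·(T − 25.2) = 104.72(T − 25.2)
3004 T = 94016 + 17389 + 71318 = 182723
T ≈ 60.83 °C (< 100 °C, so full condensation is consistent).

T_f ≈ 60.8 °C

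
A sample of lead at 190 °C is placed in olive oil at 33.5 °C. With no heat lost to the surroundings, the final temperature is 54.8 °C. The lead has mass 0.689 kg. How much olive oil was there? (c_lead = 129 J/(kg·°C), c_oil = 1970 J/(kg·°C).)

Taking heat into each body as positive, Σ m c ΔT = 0:
0.689·129·(54.8 − 190) + m·1970·(54.8 − 33.5) = 0
41961 m = 12017
m = 12017/41961 ≈ 0.2864 kg

m ≈ 0.286 kg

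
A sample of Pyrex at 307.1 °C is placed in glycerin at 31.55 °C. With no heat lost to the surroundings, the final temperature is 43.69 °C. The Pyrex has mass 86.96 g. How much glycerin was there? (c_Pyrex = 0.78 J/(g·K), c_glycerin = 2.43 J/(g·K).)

Heat gained plus heat lost sum to zero:
86.96·0.78·(43.69 − 307.1) + m·2.43·(43.69 − 31.55) = 0
29.5 m = 17867
m = 17867/29.5 ≈ 605.6 g

m ≈ 606 g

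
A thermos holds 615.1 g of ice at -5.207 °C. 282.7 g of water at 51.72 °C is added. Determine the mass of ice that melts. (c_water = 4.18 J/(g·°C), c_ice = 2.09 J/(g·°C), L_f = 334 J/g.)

m_melted ≈ 163 g

Water can give up m c ΔT = 282.7×4.18×51.72 = 61117 J before reaching 0 °C.
Of that, 615.1×2.09×5.207 = 6693.9 J goes to bring the ice to 0 °C, leaving 54423 J.
Melting all 615.1 g of ice would need 615.1×334 = 205443 J.
That's not enough to melt it all — equilibrium is at 0 °C with ice remaining.
Mass melted = 54423/334 ≈ 162.9 g.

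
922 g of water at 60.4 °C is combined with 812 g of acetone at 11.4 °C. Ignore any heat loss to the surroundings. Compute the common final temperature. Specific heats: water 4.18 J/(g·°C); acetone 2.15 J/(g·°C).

Set heat shed by the hot body equal to heat absorbed by the cold body:
922*4.18*(60.4 − T) = 812*2.15*(T − 11.4)
3854(60.4 − T) = 1745.8(T − 11.4)
5599.8 T = 252681  ⇒  T ≈ 45.12 °C

T_f ≈ 45.1 °C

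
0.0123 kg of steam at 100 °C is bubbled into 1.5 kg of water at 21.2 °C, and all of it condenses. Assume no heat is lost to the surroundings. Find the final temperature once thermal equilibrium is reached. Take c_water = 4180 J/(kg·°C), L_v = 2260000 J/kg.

T_f ≈ 26.2 °C

Let T be the final temperature. ΣQ_i = 0:
steam→water at 100 °C releases m L_v = 0.0123·2260000 = 27798; condensed water 100 °C→T: 51.41(T − 100); original water: 6270(T − 21.2)
6321.4 T = 27798 + 5141.4 + 132924 = 165863
T ≈ 26.24 °C, under the boiling point, so the assumption holds.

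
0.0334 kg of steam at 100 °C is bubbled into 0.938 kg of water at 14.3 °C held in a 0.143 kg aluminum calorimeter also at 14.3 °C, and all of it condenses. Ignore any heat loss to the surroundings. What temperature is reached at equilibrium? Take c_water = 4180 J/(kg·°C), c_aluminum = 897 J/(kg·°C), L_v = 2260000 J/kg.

T_f ≈ 35.2 °C

Let T be the final temperature. ΣQ_i = 0:
steam→water at 100 °C releases m L_v = 0.0334·2260000 = 75484
  condensate cools 100→T: 0.0334·4180·(T − 100) = 139.61(T − 100)
  water warms: 0.938·4180·(T − 14.3) = 3920.8(T − 14.3)
  cup: 128.27(T − 14.3)
4188.7 T = 75484 + 13961 + 57902 = 147347
T ≈ 35.18 °C, under the boiling point, so the assumption holds.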